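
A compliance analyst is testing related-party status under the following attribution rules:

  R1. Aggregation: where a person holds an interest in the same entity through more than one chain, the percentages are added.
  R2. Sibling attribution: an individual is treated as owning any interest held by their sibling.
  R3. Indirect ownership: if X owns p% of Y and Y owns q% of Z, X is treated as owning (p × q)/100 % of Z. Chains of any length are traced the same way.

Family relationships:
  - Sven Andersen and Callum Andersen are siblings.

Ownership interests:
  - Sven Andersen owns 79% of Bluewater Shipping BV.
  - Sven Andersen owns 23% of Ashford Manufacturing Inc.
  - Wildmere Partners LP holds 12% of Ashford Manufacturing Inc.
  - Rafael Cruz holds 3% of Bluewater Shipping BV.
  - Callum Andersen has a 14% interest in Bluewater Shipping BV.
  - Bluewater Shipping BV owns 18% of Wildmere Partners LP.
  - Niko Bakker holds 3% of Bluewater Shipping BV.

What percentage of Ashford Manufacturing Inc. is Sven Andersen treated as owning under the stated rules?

By sibling attribution (R2), Sven Andersen is treated as also owning Callum Andersen's interest in Bluewater Shipping BV, giving 79% + 14% = 93%.
Chain via Bluewater Shipping BV → Wildmere Partners LP (R3): 93% × 18% × 12% = 2.0088% of Ashford Manufacturing Inc.
Direct interest in Ashford Manufacturing Inc: 23%.
Aggregating (R1): 2.0088% + 23% = 25.0088%.

25.0088%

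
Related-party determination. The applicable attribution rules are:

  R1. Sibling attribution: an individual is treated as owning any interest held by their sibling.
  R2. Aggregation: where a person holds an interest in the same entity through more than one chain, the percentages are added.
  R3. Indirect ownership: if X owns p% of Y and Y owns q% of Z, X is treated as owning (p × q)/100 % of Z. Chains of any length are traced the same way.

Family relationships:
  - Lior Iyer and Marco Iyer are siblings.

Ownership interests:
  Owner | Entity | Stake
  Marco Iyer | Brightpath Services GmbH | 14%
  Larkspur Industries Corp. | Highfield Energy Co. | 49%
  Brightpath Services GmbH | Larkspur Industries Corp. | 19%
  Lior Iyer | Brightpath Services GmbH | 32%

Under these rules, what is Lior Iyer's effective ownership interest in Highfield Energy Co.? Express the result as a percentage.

4.2826%

By sibling attribution (R1), Lior Iyer is treated as also owning Marco Iyer's interest in Brightpath Services GmbH, giving 32% + 14% = 46%.
Chain via Brightpath Services GmbH → Larkspur Industries Corp. (R3): 46% × 19% × 49% = 4.2826% of Highfield Energy Co.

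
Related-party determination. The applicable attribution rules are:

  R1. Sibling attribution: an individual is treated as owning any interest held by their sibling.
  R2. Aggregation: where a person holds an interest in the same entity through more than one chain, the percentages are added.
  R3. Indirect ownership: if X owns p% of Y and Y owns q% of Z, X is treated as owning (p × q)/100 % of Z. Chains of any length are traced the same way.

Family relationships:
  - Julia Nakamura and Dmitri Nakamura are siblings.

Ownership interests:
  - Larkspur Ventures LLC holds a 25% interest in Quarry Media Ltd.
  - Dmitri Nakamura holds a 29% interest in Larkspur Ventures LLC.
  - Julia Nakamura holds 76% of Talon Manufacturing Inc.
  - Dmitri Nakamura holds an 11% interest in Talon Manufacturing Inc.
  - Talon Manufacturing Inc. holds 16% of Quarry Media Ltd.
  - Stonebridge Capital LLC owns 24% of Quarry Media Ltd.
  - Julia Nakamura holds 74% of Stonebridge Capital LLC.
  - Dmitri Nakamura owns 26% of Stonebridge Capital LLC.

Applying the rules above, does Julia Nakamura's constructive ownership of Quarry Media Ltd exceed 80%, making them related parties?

No

By sibling attribution (R1), Julia Nakamura is treated as also owning Dmitri Nakamura's interest in Stonebridge Capital LLC, giving 74% + 26% = 100%.
By sibling attribution (R1), Julia Nakamura is treated as also owning Dmitri Nakamura's interest in Talon Manufacturing Inc, giving 76% + 11% = 87%.
By sibling attribution (R1), Julia Nakamura is treated as owning Dmitri Nakamura's 29% interest in Larkspur Ventures LLC.
Chain via Stonebridge Capital LLC (R3): 100% × 24% = 24% of Quarry Media Ltd.
Chain via Talon Manufacturing Inc. (R3): 87% × 16% = 13.92% of Quarry Media Ltd.
Chain via Larkspur Ventures LLC (R3): 29% × 25% = 7.25% of Quarry Media Ltd.
Aggregating (R2): 24% + 13.92% + 7.25% = 45.17%.
45.17% does not exceed the 80% threshold, so Julia is not a related party to Quarry Media Ltd.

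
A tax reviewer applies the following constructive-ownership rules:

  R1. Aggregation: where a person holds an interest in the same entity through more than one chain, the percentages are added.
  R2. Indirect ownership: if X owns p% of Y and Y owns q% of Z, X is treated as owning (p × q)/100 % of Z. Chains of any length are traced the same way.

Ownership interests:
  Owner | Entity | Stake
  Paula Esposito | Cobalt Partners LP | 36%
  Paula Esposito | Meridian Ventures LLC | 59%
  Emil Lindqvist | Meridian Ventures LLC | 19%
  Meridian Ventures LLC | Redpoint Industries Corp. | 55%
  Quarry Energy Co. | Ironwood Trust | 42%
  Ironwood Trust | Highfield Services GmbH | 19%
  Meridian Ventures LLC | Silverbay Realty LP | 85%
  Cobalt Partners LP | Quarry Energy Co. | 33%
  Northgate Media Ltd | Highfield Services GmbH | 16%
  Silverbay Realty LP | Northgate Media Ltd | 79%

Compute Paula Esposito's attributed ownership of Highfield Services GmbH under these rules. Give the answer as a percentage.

Chain via Cobalt Partners LP → Quarry Energy Co. → Ironwood Trust (R2): 36% × 33% × 42% × 19% = 0.948024% of Highfield Services GmbH.
Chain via Meridian Ventures LLC → Silverbay Realty LP → Northgate Media Ltd (R2): 59% × 85% × 79% × 16% = 6.33896% of Highfield Services GmbH.
Aggregating (R1): 0.948024% + 6.33896% = 7.286984%.

7.286984%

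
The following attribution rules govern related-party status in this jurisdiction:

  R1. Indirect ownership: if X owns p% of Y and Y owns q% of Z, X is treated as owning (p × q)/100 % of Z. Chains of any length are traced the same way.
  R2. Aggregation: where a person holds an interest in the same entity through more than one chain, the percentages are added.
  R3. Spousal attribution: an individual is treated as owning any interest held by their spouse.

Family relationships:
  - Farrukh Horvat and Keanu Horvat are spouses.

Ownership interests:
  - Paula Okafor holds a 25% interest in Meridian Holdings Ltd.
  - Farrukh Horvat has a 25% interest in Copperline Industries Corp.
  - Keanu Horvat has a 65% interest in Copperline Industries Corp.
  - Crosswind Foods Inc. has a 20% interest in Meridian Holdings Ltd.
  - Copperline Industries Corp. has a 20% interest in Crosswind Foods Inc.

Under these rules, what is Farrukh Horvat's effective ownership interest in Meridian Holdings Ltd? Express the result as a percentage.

3.6%

By spousal attribution (R3), Farrukh Horvat is treated as also owning Keanu Horvat's interest in Copperline Industries Corp, giving 25% + 65% = 90%.
Chain via Copperline Industries Corp. → Crosswind Foods Inc. (R1): 90% × 20% × 20% = 3.6% of Meridian Holdings Ltd.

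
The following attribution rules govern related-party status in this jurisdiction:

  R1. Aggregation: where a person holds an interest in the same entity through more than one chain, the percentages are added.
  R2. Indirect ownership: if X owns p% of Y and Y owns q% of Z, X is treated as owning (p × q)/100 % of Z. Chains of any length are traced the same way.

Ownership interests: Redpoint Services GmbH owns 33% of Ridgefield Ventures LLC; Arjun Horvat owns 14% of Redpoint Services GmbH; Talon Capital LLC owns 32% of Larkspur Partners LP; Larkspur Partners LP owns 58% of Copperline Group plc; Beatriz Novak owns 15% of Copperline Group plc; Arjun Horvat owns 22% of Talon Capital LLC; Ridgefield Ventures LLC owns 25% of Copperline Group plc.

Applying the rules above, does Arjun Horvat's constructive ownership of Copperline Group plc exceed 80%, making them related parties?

Chain via Redpoint Services GmbH → Ridgefield Ventures LLC (R2): 14% × 33% × 25% = 1.155% of Copperline Group plc.
Chain via Talon Capital LLC → Larkspur Partners LP (R2): 22% × 32% × 58% = 4.0832% of Copperline Group plc.
Aggregating (R1): 1.155% + 4.0832% = 5.2382%.
5.2382% does not exceed the 80% threshold, so Arjun is not a related party to Copperline Group plc.

No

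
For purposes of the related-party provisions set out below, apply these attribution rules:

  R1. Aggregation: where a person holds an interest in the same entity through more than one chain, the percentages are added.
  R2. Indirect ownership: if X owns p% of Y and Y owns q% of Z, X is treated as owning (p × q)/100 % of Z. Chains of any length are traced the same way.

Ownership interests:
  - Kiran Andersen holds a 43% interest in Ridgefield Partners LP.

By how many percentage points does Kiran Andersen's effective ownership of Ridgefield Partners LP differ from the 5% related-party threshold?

Direct interest in Ridgefield Partners LP: 43%.
43% exceeds the 5% threshold by 38 percentage points.

38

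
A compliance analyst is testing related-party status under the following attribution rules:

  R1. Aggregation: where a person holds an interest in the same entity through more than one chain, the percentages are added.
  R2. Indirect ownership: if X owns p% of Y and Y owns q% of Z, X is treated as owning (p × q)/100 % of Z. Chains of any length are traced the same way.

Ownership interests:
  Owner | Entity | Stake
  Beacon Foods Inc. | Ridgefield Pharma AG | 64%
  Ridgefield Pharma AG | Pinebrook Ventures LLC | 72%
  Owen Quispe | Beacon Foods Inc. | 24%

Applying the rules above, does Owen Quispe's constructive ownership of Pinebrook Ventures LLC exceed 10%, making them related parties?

Chain via Beacon Foods Inc. → Ridgefield Pharma AG (R2): 24% × 64% × 72% = 11.0592% of Pinebrook Ventures LLC.
11.0592% exceeds the 10% threshold, so Owen is a related party to Pinebrook Ventures LLC.

Yes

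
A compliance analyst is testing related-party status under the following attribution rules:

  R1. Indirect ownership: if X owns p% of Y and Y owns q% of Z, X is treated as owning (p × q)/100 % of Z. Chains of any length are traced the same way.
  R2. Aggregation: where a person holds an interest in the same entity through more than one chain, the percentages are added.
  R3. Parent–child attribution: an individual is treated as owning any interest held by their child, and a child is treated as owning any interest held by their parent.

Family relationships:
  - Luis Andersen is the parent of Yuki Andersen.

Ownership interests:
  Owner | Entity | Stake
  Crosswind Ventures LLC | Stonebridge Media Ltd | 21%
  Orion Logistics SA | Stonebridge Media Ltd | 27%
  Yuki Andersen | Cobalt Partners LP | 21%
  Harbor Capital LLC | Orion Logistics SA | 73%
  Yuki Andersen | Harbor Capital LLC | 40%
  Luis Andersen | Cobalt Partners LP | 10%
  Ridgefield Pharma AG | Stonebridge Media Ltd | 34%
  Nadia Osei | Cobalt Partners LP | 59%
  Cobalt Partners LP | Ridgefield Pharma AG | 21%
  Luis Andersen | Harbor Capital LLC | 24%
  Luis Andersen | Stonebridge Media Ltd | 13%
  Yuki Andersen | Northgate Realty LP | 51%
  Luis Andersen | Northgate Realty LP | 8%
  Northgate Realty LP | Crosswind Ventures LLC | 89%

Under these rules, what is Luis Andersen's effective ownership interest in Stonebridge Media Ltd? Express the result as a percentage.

By parent–child attribution (R3), Luis Andersen is treated as also owning Yuki Andersen's interest in Cobalt Partners LP, giving 10% + 21% = 31%.
By parent–child attribution (R3), Luis Andersen is treated as also owning Yuki Andersen's interest in Harbor Capital LLC, giving 24% + 40% = 64%.
By parent–child attribution (R3), Luis Andersen is treated as also owning Yuki Andersen's interest in Northgate Realty LP, giving 8% + 51% = 59%.
Chain via Cobalt Partners LP → Ridgefield Pharma AG (R1): 31% × 21% × 34% = 2.2134% of Stonebridge Media Ltd.
Chain via Harbor Capital LLC → Orion Logistics SA (R1): 64% × 73% × 27% = 12.6144% of Stonebridge Media Ltd.
Chain via Northgate Realty LP → Crosswind Ventures LLC (R1): 59% × 89% × 21% = 11.0271% of Stonebridge Media Ltd.
Direct interest in Stonebridge Media Ltd: 13%.
Aggregating (R2): 2.2134% + 12.6144% + 11.0271% + 13% = 38.8549%.

38.8549%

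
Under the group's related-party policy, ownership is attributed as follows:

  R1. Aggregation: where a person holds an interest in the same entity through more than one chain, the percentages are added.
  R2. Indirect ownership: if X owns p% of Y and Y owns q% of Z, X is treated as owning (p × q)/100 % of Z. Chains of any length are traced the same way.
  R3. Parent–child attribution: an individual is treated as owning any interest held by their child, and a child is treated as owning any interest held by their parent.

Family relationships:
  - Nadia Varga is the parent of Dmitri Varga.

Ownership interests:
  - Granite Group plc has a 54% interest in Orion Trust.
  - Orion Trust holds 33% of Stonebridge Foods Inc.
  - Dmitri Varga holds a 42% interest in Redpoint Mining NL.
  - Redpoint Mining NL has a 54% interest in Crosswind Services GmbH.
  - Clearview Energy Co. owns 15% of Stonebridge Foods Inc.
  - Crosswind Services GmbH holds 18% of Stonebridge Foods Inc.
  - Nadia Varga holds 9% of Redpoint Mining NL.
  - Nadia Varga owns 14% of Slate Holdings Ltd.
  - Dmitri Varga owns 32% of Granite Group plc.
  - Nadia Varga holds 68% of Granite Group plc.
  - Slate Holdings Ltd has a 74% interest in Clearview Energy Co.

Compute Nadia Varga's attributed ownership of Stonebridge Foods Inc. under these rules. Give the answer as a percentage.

24.3312%

By parent–child attribution (R3), Nadia Varga is treated as also owning Dmitri Varga's interest in Granite Group plc, giving 68% + 32% = 100%.
By parent–child attribution (R3), Nadia Varga is treated as also owning Dmitri Varga's interest in Redpoint Mining NL, giving 9% + 42% = 51%.
Chain via Granite Group plc → Orion Trust (R2): 100% × 54% × 33% = 17.82% of Stonebridge Foods Inc.
Chain via Redpoint Mining NL → Crosswind Services GmbH (R2): 51% × 54% × 18% = 4.9572% of Stonebridge Foods Inc.
Chain via Slate Holdings Ltd → Clearview Energy Co. (R2): 14% × 74% × 15% = 1.554% of Stonebridge Foods Inc.
Aggregating (R1): 17.82% + 4.9572% + 1.554% = 24.3312%.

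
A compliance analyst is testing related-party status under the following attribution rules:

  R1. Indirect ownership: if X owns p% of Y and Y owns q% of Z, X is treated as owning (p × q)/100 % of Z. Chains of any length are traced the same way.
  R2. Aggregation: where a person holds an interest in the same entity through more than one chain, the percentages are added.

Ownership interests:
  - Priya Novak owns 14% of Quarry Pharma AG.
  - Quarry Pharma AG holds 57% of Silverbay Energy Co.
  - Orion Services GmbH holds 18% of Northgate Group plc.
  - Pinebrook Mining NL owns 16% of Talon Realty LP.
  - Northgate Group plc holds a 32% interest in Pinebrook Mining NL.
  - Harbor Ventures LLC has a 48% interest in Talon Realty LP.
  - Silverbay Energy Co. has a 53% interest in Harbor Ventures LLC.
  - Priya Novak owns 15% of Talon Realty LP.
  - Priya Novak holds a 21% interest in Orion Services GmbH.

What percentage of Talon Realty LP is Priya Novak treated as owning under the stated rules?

17.223648%

Chain via Orion Services GmbH → Northgate Group plc → Pinebrook Mining NL (R1): 21% × 18% × 32% × 16% = 0.193536% of Talon Realty LP.
Chain via Quarry Pharma AG → Silverbay Energy Co. → Harbor Ventures LLC (R1): 14% × 57% × 53% × 48% = 2.030112% of Talon Realty LP.
Direct interest in Talon Realty LP: 15%.
Aggregating (R2): 0.193536% + 2.030112% + 15% = 17.223648%.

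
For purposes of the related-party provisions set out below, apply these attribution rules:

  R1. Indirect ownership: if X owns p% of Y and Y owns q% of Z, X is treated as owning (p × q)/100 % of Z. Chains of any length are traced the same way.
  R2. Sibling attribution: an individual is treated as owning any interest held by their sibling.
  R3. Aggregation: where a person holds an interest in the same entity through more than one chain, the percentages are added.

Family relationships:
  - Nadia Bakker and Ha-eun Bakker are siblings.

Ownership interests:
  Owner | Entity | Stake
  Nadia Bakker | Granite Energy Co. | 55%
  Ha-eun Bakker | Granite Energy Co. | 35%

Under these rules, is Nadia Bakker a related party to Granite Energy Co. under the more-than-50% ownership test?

By sibling attribution (R2), Nadia Bakker is treated as also owning Ha-eun Bakker's interest in Granite Energy Co, giving 55% + 35% = 90%.
Direct interest in Granite Energy Co: 90%.
90% exceeds the 50% threshold, so Nadia is a related party to Granite Energy Co.

Yes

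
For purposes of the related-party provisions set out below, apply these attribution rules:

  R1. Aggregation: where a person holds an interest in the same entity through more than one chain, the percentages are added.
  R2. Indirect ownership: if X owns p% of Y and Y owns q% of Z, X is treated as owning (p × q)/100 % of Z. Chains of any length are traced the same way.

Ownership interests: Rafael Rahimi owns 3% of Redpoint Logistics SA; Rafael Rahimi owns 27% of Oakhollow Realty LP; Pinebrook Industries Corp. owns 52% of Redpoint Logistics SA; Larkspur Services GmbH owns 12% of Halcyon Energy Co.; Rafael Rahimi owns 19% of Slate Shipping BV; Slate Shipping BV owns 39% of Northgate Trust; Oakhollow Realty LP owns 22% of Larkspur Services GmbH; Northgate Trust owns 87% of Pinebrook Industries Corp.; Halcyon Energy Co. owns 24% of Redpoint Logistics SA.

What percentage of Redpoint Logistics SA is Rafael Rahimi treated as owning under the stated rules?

6.523356%

Chain via Oakhollow Realty LP → Larkspur Services GmbH → Halcyon Energy Co. (R2): 27% × 22% × 12% × 24% = 0.171072% of Redpoint Logistics SA.
Chain via Slate Shipping BV → Northgate Trust → Pinebrook Industries Corp. (R2): 19% × 39% × 87% × 52% = 3.352284% of Redpoint Logistics SA.
Direct interest in Redpoint Logistics SA: 3%.
Aggregating (R1): 0.171072% + 3.352284% + 3% = 6.523356%.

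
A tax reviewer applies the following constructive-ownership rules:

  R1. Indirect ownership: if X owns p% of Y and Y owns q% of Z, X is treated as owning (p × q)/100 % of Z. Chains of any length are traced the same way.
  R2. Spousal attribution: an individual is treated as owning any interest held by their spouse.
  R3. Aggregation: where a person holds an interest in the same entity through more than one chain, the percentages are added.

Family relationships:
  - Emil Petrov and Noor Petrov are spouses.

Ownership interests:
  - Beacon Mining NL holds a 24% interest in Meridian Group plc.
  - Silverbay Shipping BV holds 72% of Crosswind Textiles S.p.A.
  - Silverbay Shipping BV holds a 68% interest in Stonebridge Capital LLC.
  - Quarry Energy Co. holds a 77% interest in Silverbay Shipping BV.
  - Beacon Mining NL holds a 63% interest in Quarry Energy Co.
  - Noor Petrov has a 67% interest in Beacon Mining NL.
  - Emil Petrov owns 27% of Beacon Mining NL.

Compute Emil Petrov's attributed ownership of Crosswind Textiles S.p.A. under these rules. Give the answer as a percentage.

By spousal attribution (R2), Emil Petrov is treated as also owning Noor Petrov's interest in Beacon Mining NL, giving 27% + 67% = 94%.
Chain via Beacon Mining NL → Quarry Energy Co. → Silverbay Shipping BV (R1): 94% × 63% × 77% × 72% = 32.831568% of Crosswind Textiles S.p.A.

32.831568%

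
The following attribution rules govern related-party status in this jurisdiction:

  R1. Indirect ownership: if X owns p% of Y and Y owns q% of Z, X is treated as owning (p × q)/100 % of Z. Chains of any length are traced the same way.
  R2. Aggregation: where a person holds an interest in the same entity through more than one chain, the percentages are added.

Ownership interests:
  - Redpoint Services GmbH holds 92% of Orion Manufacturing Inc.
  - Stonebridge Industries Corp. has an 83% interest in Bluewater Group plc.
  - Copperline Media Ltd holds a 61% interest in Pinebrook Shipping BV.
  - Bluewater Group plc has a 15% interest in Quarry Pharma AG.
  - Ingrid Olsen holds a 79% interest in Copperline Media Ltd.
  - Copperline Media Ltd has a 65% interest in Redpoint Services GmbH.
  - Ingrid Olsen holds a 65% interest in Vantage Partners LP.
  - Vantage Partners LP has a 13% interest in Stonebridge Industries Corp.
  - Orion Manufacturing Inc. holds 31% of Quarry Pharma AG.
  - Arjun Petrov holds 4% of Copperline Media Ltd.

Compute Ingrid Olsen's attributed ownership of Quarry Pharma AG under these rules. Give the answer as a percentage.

15.697045%

Chain via Copperline Media Ltd → Redpoint Services GmbH → Orion Manufacturing Inc. (R1): 79% × 65% × 92% × 31% = 14.64502% of Quarry Pharma AG.
Chain via Vantage Partners LP → Stonebridge Industries Corp. → Bluewater Group plc (R1): 65% × 13% × 83% × 15% = 1.052025% of Quarry Pharma AG.
Aggregating (R2): 14.64502% + 1.052025% = 15.697045%.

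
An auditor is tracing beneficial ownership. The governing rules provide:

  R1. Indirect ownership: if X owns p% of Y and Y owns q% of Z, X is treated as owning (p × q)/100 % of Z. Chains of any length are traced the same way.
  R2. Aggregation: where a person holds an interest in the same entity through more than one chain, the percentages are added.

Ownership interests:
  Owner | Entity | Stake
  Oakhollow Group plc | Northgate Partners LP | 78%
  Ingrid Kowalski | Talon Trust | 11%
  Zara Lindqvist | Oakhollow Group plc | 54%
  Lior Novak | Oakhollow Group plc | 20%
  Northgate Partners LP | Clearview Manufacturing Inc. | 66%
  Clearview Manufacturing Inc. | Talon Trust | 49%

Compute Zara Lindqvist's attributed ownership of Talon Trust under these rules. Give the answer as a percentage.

13.621608%

Chain via Oakhollow Group plc → Northgate Partners LP → Clearview Manufacturing Inc. (R1): 54% × 78% × 66% × 49% = 13.621608% of Talon Trust.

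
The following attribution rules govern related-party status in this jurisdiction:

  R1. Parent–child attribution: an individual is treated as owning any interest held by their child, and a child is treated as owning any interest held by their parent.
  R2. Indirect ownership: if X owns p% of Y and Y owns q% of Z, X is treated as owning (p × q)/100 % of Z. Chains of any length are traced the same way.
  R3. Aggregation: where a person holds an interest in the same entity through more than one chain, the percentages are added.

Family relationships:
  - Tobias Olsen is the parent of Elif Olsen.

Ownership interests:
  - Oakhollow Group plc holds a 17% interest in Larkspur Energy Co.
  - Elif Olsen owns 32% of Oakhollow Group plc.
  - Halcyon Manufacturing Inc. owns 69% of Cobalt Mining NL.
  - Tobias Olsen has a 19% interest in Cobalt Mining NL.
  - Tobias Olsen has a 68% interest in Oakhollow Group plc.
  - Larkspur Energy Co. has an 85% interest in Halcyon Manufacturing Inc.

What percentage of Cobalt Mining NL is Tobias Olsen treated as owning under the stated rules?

By parent–child attribution (R1), Tobias Olsen is treated as also owning Elif Olsen's interest in Oakhollow Group plc, giving 68% + 32% = 100%.
Chain via Oakhollow Group plc → Larkspur Energy Co. → Halcyon Manufacturing Inc. (R2): 100% × 17% × 85% × 69% = 9.9705% of Cobalt Mining NL.
Direct interest in Cobalt Mining NL: 19%.
Aggregating (R3): 9.9705% + 19% = 28.9705%.

28.9705%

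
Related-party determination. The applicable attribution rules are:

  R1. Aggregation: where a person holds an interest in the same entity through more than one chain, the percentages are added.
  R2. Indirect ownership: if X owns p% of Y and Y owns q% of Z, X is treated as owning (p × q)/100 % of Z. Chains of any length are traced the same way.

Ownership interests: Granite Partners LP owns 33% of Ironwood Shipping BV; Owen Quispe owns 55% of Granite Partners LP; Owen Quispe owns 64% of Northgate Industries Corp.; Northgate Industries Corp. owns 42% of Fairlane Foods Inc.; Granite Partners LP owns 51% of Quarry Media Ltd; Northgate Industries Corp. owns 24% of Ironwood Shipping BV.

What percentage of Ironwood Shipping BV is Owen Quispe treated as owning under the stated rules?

33.51%

Chain via Northgate Industries Corp. (R2): 64% × 24% = 15.36% of Ironwood Shipping BV.
Chain via Granite Partners LP (R2): 55% × 33% = 18.15% of Ironwood Shipping BV.
Aggregating (R1): 15.36% + 18.15% = 33.51%.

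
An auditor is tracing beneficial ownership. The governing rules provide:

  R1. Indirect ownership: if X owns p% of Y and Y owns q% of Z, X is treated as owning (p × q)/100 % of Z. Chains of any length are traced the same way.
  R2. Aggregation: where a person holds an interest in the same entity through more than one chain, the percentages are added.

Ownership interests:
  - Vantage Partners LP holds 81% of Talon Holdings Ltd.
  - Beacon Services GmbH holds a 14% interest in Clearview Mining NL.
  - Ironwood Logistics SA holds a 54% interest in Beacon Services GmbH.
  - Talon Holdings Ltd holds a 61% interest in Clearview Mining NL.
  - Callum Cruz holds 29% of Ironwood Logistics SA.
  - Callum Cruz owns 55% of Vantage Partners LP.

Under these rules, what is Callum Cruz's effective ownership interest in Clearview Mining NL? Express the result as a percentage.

29.3679%

Chain via Vantage Partners LP → Talon Holdings Ltd (R1): 55% × 81% × 61% = 27.1755% of Clearview Mining NL.
Chain via Ironwood Logistics SA → Beacon Services GmbH (R1): 29% × 54% × 14% = 2.1924% of Clearview Mining NL.
Aggregating (R2): 27.1755% + 2.1924% = 29.3679%.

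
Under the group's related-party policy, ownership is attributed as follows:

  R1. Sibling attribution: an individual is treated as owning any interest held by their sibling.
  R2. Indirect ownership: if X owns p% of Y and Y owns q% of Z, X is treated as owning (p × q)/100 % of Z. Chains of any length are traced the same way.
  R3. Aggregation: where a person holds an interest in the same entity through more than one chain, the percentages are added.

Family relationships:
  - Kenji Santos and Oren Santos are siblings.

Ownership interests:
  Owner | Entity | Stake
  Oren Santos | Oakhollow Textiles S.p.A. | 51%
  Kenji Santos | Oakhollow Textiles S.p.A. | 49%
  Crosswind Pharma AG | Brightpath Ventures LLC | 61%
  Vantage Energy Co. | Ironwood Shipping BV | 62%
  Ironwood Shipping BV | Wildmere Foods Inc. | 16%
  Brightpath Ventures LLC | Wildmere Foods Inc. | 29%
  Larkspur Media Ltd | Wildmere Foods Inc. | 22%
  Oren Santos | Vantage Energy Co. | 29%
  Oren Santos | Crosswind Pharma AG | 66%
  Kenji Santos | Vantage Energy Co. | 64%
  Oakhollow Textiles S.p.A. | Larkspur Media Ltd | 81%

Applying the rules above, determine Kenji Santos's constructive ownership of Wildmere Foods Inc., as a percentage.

38.721%

By sibling attribution (R1), Kenji Santos is treated as also owning Oren Santos's interest in Vantage Energy Co, giving 64% + 29% = 93%.
By sibling attribution (R1), Kenji Santos is treated as also owning Oren Santos's interest in Oakhollow Textiles S.p.A, giving 49% + 51% = 100%.
By sibling attribution (R1), Kenji Santos is treated as owning Oren Santos's 66% interest in Crosswind Pharma AG.
Chain via Vantage Energy Co. → Ironwood Shipping BV (R2): 93% × 62% × 16% = 9.2256% of Wildmere Foods Inc.
Chain via Oakhollow Textiles S.p.A. → Larkspur Media Ltd (R2): 100% × 81% × 22% = 17.82% of Wildmere Foods Inc.
Chain via Crosswind Pharma AG → Brightpath Ventures LLC (R2): 66% × 61% × 29% = 11.6754% of Wildmere Foods Inc.
Aggregating (R3): 9.2256% + 17.82% + 11.6754% = 38.721%.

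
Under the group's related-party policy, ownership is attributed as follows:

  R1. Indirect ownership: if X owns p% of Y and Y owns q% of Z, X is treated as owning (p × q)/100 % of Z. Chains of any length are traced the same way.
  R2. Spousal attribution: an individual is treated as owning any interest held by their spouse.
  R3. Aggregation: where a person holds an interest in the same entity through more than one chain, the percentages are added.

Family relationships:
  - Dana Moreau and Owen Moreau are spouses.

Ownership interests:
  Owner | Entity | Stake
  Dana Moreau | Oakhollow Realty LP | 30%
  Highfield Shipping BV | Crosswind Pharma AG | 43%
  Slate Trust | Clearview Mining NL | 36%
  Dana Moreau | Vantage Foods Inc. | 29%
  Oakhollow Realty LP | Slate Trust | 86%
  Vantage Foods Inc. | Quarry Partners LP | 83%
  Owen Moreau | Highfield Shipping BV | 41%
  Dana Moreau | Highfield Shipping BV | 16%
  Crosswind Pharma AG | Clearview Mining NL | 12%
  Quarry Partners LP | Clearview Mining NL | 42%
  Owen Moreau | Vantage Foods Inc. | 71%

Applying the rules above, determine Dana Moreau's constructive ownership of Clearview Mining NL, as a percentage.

47.0892%

By spousal attribution (R2), Dana Moreau is treated as also owning Owen Moreau's interest in Highfield Shipping BV, giving 16% + 41% = 57%.
By spousal attribution (R2), Dana Moreau is treated as also owning Owen Moreau's interest in Vantage Foods Inc, giving 29% + 71% = 100%.
Chain via Oakhollow Realty LP → Slate Trust (R1): 30% × 86% × 36% = 9.288% of Clearview Mining NL.
Chain via Highfield Shipping BV → Crosswind Pharma AG (R1): 57% × 43% × 12% = 2.9412% of Clearview Mining NL.
Chain via Vantage Foods Inc. → Quarry Partners LP (R1): 100% × 83% × 42% = 34.86% of Clearview Mining NL.
Aggregating (R3): 9.288% + 2.9412% + 34.86% = 47.0892%.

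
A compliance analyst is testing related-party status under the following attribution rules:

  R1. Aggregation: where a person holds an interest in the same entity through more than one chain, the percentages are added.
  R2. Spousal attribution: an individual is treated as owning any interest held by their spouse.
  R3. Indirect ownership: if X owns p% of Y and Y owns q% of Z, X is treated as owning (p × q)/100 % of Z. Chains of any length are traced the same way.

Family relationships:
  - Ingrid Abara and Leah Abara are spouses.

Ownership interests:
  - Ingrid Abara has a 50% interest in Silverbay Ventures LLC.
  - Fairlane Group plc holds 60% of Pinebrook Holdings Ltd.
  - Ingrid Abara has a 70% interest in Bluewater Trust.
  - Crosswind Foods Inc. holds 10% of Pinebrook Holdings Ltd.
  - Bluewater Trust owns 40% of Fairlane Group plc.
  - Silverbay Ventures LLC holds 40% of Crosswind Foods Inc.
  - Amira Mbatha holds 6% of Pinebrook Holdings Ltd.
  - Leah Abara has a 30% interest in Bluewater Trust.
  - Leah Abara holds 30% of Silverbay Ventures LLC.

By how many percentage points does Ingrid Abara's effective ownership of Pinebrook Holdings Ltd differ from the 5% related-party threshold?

By spousal attribution (R2), Ingrid Abara is treated as also owning Leah Abara's interest in Silverbay Ventures LLC, giving 50% + 30% = 80%.
By spousal attribution (R2), Ingrid Abara is treated as also owning Leah Abara's interest in Bluewater Trust, giving 70% + 30% = 100%.
Chain via Silverbay Ventures LLC → Crosswind Foods Inc. (R3): 80% × 40% × 10% = 3.2% of Pinebrook Holdings Ltd.
Chain via Bluewater Trust → Fairlane Group plc (R3): 100% × 40% × 60% = 24% of Pinebrook Holdings Ltd.
Aggregating (R1): 3.2% + 24% = 27.2%.
27.2% exceeds the 5% threshold by 22.2 percentage points.

22.2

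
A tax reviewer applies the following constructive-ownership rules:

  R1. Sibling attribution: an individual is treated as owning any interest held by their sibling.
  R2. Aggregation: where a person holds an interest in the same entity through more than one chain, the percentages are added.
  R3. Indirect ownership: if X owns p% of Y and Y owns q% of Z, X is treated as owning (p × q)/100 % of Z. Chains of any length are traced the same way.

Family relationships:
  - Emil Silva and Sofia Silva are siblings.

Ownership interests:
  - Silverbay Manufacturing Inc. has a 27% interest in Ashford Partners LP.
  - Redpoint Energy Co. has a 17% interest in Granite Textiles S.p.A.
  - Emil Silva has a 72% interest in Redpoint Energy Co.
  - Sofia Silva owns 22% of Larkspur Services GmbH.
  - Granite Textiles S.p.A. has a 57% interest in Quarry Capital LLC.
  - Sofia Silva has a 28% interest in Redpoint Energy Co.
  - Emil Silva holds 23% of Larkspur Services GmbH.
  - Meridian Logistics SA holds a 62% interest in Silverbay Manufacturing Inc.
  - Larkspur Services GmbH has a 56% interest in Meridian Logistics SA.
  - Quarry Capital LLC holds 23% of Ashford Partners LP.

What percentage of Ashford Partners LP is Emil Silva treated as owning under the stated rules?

6.44718%

By sibling attribution (R1), Emil Silva is treated as also owning Sofia Silva's interest in Redpoint Energy Co, giving 72% + 28% = 100%.
By sibling attribution (R1), Emil Silva is treated as also owning Sofia Silva's interest in Larkspur Services GmbH, giving 23% + 22% = 45%.
Chain via Redpoint Energy Co. → Granite Textiles S.p.A. → Quarry Capital LLC (R3): 100% × 17% × 57% × 23% = 2.2287% of Ashford Partners LP.
Chain via Larkspur Services GmbH → Meridian Logistics SA → Silverbay Manufacturing Inc. (R3): 45% × 56% × 62% × 27% = 4.21848% of Ashford Partners LP.
Aggregating (R2): 2.2287% + 4.21848% = 6.44718%.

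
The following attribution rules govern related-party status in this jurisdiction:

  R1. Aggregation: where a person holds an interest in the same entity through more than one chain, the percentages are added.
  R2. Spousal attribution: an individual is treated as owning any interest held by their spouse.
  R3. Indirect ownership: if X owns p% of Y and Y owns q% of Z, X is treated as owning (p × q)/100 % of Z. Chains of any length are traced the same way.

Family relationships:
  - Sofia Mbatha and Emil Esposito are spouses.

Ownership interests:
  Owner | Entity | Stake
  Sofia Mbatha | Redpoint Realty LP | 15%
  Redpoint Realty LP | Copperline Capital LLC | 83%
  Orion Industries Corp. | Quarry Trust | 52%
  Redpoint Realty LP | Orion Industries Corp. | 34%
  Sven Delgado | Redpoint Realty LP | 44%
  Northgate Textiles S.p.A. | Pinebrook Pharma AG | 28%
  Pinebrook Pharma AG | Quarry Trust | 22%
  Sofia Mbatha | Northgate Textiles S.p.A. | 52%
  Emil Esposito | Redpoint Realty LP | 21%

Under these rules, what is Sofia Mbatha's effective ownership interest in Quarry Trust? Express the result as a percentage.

9.568%

By spousal attribution (R2), Sofia Mbatha is treated as also owning Emil Esposito's interest in Redpoint Realty LP, giving 15% + 21% = 36%.
Chain via Northgate Textiles S.p.A. → Pinebrook Pharma AG (R3): 52% × 28% × 22% = 3.2032% of Quarry Trust.
Chain via Redpoint Realty LP → Orion Industries Corp. (R3): 36% × 34% × 52% = 6.3648% of Quarry Trust.
Aggregating (R1): 3.2032% + 6.3648% = 9.568%.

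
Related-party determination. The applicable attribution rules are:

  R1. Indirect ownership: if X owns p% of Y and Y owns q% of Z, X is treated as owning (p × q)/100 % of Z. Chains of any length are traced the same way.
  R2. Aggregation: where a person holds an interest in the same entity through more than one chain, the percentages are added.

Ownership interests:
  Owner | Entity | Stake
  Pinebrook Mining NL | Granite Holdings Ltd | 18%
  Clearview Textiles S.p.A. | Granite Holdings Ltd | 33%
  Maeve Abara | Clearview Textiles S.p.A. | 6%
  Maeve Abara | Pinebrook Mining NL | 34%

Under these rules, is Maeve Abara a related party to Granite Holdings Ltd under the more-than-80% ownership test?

Chain via Pinebrook Mining NL (R1): 34% × 18% = 6.12% of Granite Holdings Ltd.
Chain via Clearview Textiles S.p.A. (R1): 6% × 33% = 1.98% of Granite Holdings Ltd.
Aggregating (R2): 6.12% + 1.98% = 8.1%.
8.1% does not exceed the 80% threshold, so Maeve is not a related party to Granite Holdings Ltd.

No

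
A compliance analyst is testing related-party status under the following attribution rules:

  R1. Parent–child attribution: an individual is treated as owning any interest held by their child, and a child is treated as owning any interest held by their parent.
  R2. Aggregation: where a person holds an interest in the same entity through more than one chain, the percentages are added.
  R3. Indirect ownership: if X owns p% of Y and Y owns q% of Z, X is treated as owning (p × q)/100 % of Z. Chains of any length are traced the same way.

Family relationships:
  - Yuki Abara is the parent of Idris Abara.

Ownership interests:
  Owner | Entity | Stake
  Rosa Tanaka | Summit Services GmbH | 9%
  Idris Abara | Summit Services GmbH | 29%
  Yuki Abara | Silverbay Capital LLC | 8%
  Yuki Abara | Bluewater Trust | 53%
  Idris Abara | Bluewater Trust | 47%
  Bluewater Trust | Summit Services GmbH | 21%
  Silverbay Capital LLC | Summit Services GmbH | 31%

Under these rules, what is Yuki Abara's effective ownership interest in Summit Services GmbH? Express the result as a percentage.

52.48%

By parent–child attribution (R1), Yuki Abara is treated as also owning Idris Abara's interest in Bluewater Trust, giving 53% + 47% = 100%.
By parent–child attribution (R1), Yuki Abara is treated as owning Idris Abara's 29% interest in Summit Services GmbH.
Chain via Silverbay Capital LLC (R3): 8% × 31% = 2.48% of Summit Services GmbH.
Chain via Bluewater Trust (R3): 100% × 21% = 21% of Summit Services GmbH.
Direct interest in Summit Services GmbH: 29%.
Aggregating (R2): 2.48% + 21% + 29% = 52.48%.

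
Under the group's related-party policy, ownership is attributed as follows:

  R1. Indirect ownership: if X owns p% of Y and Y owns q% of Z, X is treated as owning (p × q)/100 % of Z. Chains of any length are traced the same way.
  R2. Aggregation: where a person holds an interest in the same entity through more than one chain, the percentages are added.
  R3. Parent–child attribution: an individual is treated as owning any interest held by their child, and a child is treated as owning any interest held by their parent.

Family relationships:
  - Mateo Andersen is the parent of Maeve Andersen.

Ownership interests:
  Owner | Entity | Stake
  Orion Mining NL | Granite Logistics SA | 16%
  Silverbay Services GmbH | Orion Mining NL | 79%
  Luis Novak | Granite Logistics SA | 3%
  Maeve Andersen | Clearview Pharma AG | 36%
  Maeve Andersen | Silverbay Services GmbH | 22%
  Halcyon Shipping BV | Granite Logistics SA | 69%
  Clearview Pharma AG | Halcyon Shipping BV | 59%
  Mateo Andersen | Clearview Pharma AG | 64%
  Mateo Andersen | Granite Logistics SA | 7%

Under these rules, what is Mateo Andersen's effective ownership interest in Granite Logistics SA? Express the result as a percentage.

By parent–child attribution (R3), Mateo Andersen is treated as also owning Maeve Andersen's interest in Clearview Pharma AG, giving 64% + 36% = 100%.
By parent–child attribution (R3), Mateo Andersen is treated as owning Maeve Andersen's 22% interest in Silverbay Services GmbH.
Chain via Clearview Pharma AG → Halcyon Shipping BV (R1): 100% × 59% × 69% = 40.71% of Granite Logistics SA.
Direct interest in Granite Logistics SA: 7%.
Chain via Silverbay Services GmbH → Orion Mining NL (R1): 22% × 79% × 16% = 2.7808% of Granite Logistics SA.
Aggregating (R2): 40.71% + 7% + 2.7808% = 50.4908%.

50.4908%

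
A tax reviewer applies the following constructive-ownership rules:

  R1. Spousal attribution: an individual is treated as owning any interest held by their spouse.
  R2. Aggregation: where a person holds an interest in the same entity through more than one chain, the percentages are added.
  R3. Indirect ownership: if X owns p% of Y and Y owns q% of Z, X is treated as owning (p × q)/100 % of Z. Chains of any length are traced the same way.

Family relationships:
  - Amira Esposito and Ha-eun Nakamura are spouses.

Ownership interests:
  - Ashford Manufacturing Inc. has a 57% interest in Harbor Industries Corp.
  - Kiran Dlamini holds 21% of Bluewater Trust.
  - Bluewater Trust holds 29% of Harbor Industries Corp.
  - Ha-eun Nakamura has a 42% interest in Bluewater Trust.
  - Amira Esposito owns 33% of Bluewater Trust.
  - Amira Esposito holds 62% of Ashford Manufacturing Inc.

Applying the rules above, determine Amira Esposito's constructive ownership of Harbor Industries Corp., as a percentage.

By spousal attribution (R1), Amira Esposito is treated as also owning Ha-eun Nakamura's interest in Bluewater Trust, giving 33% + 42% = 75%.
Chain via Ashford Manufacturing Inc. (R3): 62% × 57% = 35.34% of Harbor Industries Corp.
Chain via Bluewater Trust (R3): 75% × 29% = 21.75% of Harbor Industries Corp.
Aggregating (R2): 35.34% + 21.75% = 57.09%.

57.09%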